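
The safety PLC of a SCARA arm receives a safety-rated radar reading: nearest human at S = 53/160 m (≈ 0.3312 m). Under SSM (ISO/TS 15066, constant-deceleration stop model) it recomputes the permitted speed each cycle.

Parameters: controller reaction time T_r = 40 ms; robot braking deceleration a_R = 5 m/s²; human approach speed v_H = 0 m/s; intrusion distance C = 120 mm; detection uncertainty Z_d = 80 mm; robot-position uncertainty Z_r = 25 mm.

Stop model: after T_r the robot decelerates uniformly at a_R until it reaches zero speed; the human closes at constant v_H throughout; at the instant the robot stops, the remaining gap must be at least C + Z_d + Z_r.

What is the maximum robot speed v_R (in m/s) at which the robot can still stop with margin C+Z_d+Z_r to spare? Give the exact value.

v_R_max = 17/20 m/s = 0.8500 m/s

quadratic (1/10)·v² + (1/25)·v + (-17/160) = 0
  disc = (1/25)² − 4·(1/10)·(-17/160) = 441/10000 ; √disc = 21/100
  v_R = (−(1/25) + 21/100) / (2·(1/10)) = 17/20 m/s
check:
T_s = v_R/a_R = (17/20)/5 = 0.1700 s
robot in T_r: 0.8500·0.0400 = 0.0340 m
robot covers 0.8500·0.1700 − ½·5.0000·0.1700² = 0.0722 m while stopping
human closes 0.0000·0.2100 = 0.0000 m
C+Z_d+Z_r = 0.1200+0.0800+0.0250 = 0.2250 m
sum ≈ 0.0340+0.0722+0.0000+0.2250 ≈ 0.3312 m = S ✓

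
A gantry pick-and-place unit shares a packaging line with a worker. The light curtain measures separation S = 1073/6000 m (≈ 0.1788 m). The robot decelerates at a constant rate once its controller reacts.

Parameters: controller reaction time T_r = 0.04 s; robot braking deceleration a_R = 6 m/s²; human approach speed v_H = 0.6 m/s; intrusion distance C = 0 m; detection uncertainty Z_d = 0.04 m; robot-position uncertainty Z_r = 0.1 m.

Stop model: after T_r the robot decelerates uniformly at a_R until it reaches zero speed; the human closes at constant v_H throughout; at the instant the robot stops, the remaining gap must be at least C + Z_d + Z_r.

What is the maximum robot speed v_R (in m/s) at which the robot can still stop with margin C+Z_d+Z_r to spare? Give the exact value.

v_R_max = 1/10 m/s = 0.1000 m/s

collect terms ⇒ (1/12)·v_R² + (7/50)·v_R + (-89/6000) = 0
  disc = (7/50)² − 4·(1/12)·(-89/6000) = 2209/90000 ; √disc = 47/300
  v_R = (−(7/50) + 47/300) / (2·(1/12)) = 1/10 m/s
check:
stop time T_s = (1/10)/6 = 0.0167 s
robot covers v_R·T_r = 0.1000·0.0400 = 0.0040 m before braking
braking distance = 0.1000²/(2·6.0000) = 0.0008 m
human closes 0.6000·0.0567 = 0.0340 m
margins: 0.0000+0.0400+0.1000 = 0.1400 m
sum ≈ 0.0040+0.0008+0.0340+0.1400 ≈ 0.1788 m = S ✓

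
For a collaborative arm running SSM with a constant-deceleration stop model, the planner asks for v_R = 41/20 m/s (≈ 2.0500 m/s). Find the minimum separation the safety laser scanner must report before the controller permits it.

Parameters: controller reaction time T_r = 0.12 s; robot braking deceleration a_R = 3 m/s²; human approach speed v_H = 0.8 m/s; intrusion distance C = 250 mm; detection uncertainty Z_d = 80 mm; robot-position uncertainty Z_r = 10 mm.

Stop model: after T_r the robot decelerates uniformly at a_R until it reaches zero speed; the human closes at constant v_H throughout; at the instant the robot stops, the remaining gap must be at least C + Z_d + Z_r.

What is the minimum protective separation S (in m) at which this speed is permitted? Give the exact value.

stop time T_s = (41/20)/3 = 0.6833 s
robot in T_r: 2.0500·0.1200 = 0.2460 m
robot under decel: 2.0500²/(2·3.0000) = 0.7004 m
human over T_r+T_s: 0.8000·(0.1200+0.6833) = 0.6427 m
margins: 0.2500+0.0800+0.0100 = 0.3400 m
S_min ≈ 0.2460+0.7004+0.6427+0.3400  ⇒  S_min = 23149/12000 m

S_min = 23149/12000 m = 1.9291 m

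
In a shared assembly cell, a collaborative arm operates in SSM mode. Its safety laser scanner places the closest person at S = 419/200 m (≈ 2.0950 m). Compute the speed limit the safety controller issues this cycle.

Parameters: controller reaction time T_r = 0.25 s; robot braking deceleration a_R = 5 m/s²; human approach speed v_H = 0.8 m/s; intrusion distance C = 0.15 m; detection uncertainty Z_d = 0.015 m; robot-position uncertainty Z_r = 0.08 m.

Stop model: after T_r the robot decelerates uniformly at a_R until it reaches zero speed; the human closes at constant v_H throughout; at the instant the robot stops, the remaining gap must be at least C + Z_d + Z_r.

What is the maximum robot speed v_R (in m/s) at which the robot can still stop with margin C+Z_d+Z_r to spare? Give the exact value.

v_R_max = 5/2 m/s = 2.5000 m/s

at the boundary: (1/10)·v² + (41/100)·v + (-33/20) = 0
  disc = (41/100)² − 4·(1/10)·(-33/20) = 8281/10000 ; √disc = 91/100
  v_R = (−(41/100) + 91/100) / (2·(1/10)) = 5/2 m/s
check:
braking lasts T_s = (5/2)/5 = 0.5000 s
robot covers v_R·T_r = 2.5000·0.2500 = 0.6250 m before braking
robot covers 2.5000·0.5000 − ½·5.0000·0.5000² = 0.6250 m while stopping
human closes 0.8000·0.7500 = 0.6000 m
residual clearance needed = 0.1500+0.0150+0.0800 = 0.2450 m
sum ≈ 0.6250+0.6250+0.6000+0.2450 ≈ 2.0950 m = S ✓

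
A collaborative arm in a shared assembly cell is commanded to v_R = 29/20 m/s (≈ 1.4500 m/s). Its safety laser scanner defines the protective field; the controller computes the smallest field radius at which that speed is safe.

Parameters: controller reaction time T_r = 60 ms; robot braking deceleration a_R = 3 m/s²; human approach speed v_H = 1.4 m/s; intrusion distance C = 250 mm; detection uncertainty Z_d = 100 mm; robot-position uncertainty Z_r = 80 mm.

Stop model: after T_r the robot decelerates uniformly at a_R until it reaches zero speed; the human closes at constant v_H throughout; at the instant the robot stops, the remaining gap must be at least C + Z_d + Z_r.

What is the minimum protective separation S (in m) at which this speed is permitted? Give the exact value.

S_min = 19537/12000 m = 1.6281 m

T_s = v_R/a_R = (29/20)/3 = 0.4833 s
reaction-phase robot travel = 1.4500·0.0600 = 0.0870 m
braking distance = 1.4500²/(2·3.0000) = 0.3504 m
person approaches 1.4000·(0.0600+0.4833) = 0.7607 m
residual clearance needed = 0.2500+0.1000+0.0800 = 0.4300 m
S_min ≈ 0.0870+0.3504+0.7607+0.4300  ⇒  S_min = 19537/12000 m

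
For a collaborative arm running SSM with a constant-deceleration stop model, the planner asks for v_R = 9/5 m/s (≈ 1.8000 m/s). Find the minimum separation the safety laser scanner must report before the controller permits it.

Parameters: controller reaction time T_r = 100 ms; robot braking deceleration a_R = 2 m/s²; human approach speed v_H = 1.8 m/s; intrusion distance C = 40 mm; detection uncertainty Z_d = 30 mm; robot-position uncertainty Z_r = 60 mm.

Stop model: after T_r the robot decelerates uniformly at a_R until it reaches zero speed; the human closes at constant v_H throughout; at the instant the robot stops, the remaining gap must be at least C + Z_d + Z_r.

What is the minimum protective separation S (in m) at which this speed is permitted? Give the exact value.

S_min = 73/25 m = 2.9200 m

T_s = v_R/a_R = (9/5)/2 = 0.9000 s
robot covers v_R·T_r = 1.8000·0.1000 = 0.1800 m before braking
robot covers 1.8000·0.9000 − ½·2.0000·0.9000² = 0.8100 m while stopping
person approaches 1.8000·(0.1000+0.9000) = 1.8000 m
residual clearance needed = 0.0400+0.0300+0.0600 = 0.1300 m
S_min ≈ 0.1800+0.8100+1.8000+0.1300  ⇒  S_min = 73/25 m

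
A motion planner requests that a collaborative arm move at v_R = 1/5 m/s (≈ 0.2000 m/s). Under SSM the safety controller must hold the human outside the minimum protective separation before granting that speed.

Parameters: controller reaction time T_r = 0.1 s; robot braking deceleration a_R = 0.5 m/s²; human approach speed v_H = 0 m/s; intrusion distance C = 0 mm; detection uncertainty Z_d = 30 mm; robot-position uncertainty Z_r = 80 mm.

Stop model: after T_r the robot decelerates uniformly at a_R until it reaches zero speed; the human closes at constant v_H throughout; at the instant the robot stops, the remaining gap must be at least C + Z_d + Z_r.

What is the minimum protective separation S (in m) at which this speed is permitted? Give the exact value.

S_min = 17/100 m = 0.1700 m

braking lasts T_s = (1/5)/(1/2) = 0.4000 s
robot in T_r: 0.2000·0.1000 = 0.0200 m
robot under decel: 0.2000²/(2·0.5000) = 0.0400 m
person approaches 0.0000·(0.1000+0.4000) = 0.0000 m
residual clearance needed = 0.0000+0.0300+0.0800 = 0.1100 m
S_min ≈ 0.0200+0.0400+0.0000+0.1100  ⇒  S_min = 17/100 m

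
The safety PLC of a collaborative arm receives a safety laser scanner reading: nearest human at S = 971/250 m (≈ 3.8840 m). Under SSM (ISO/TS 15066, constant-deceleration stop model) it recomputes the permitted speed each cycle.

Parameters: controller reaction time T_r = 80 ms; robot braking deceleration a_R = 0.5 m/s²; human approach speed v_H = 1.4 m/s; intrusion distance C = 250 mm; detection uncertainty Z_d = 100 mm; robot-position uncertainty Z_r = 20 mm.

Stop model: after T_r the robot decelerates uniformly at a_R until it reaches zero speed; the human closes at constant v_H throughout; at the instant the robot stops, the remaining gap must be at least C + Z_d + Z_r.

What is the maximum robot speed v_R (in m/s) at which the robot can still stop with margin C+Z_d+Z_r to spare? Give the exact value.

v_R_max = 9/10 m/s = 0.9000 m/s

collect terms ⇒ (1)·v_R² + (72/25)·v_R + (-1701/500) = 0
  disc = (72/25)² − 4·(1)·(-1701/500) = 13689/625 ; √disc = 117/25
  v_R = (−(72/25) + 117/25) / (2·(1)) = 9/10 m/s
check:
T_s = v_R/a_R = (9/10)/(1/2) = 1.8000 s
reaction-phase robot travel = 0.9000·0.0800 = 0.0720 m
robot under decel: 0.9000²/(2·0.5000) = 0.8100 m
human over T_r+T_s: 1.4000·(0.0800+1.8000) = 2.6320 m
C+Z_d+Z_r = 0.2500+0.1000+0.0200 = 0.3700 m
sum ≈ 0.0720+0.8100+2.6320+0.3700 ≈ 3.8840 m = S ✓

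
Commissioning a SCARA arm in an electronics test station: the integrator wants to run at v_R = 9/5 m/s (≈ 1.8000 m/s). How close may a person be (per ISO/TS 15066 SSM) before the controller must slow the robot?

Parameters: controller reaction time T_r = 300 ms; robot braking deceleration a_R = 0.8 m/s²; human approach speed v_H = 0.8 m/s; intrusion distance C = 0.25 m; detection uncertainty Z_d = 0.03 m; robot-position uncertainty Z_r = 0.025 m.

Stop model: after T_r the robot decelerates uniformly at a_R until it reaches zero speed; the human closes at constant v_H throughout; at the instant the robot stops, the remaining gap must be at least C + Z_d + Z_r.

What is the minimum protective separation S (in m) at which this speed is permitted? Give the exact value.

T_s = v_R/a_R = (9/5)/(4/5) = 2.2500 s
robot covers v_R·T_r = 1.8000·0.3000 = 0.5400 m before braking
braking distance = 1.8000²/(2·0.8000) = 2.0250 m
person approaches 0.8000·(0.3000+2.2500) = 2.0400 m
margins: 0.2500+0.0300+0.0250 = 0.3050 m
S_min ≈ 0.5400+2.0250+2.0400+0.3050  ⇒  S_min = 491/100 m

S_min = 491/100 m = 4.9100 m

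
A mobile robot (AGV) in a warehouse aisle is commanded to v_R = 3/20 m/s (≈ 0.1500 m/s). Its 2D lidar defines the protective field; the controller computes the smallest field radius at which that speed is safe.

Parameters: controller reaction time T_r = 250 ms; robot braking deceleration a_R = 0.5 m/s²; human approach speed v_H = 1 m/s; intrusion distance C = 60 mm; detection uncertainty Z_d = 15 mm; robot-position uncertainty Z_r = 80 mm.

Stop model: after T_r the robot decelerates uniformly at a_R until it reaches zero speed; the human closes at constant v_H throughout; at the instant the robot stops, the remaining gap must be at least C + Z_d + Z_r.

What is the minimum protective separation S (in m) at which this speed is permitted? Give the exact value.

T_s = v_R/a_R = (3/20)/(1/2) = 0.3000 s
robot covers v_R·T_r = 0.1500·0.2500 = 0.0375 m before braking
robot under decel: 0.1500²/(2·0.5000) = 0.0225 m
human closes 1.0000·0.5500 = 0.5500 m
C+Z_d+Z_r = 0.0600+0.0150+0.0800 = 0.1550 m
S_min ≈ 0.0375+0.0225+0.5500+0.1550  ⇒  S_min = 153/200 m

S_min = 153/200 m = 0.7650 m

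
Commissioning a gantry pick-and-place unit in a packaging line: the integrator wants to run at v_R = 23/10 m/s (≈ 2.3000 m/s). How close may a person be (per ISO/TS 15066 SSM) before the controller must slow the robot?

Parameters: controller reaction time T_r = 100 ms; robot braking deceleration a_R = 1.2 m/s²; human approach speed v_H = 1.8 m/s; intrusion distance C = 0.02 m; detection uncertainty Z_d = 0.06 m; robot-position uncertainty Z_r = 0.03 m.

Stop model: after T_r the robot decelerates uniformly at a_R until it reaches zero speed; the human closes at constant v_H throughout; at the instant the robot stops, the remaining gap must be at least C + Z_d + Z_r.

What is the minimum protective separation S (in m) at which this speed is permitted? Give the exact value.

S_min = 7409/1200 m = 6.1742 m

braking lasts T_s = (23/10)/(6/5) = 1.9167 s
reaction-phase robot travel = 2.3000·0.1000 = 0.2300 m
robot covers 2.3000·1.9167 − ½·1.2000·1.9167² = 2.2042 m while stopping
human closes 1.8000·2.0167 = 3.6300 m
margins: 0.0200+0.0600+0.0300 = 0.1100 m
S_min ≈ 0.2300+2.2042+3.6300+0.1100  ⇒  S_min = 7409/1200 m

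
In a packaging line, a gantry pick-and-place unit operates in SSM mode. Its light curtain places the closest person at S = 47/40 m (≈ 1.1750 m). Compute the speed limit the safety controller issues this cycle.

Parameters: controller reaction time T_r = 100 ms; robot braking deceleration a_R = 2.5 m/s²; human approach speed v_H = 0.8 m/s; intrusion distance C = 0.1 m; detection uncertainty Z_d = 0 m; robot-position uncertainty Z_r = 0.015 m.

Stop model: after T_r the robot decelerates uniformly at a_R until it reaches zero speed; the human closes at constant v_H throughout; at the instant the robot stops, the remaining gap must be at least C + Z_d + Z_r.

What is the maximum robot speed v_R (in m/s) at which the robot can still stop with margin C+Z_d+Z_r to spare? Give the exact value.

v_R_max = 7/5 m/s = 1.4000 m/s

collect terms ⇒ (1/5)·v_R² + (21/50)·v_R + (-49/50) = 0
  disc = (21/50)² − 4·(1/5)·(-49/50) = 2401/2500 ; √disc = 49/50
  v_R = (−(21/50) + 49/50) / (2·(1/5)) = 7/5 m/s
check:
braking lasts T_s = (7/5)/(5/2) = 0.5600 s
reaction-phase robot travel = 1.4000·0.1000 = 0.1400 m
braking distance = 1.4000²/(2·2.5000) = 0.3920 m
person approaches 0.8000·(0.1000+0.5600) = 0.5280 m
residual clearance needed = 0.1000+0.0000+0.0150 = 0.1150 m
sum ≈ 0.1400+0.3920+0.5280+0.1150 ≈ 1.1750 m = S ✓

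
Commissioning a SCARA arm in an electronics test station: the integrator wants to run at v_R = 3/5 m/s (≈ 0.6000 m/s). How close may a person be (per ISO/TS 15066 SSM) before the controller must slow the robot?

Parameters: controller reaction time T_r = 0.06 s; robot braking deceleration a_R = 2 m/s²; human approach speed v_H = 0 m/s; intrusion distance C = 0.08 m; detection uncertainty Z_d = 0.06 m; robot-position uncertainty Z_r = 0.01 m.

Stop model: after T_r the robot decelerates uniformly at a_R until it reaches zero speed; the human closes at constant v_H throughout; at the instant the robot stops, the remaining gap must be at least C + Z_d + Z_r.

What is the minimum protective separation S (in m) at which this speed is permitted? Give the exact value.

T_s = v_R/a_R = (3/5)/2 = 0.3000 s
robot in T_r: 0.6000·0.0600 = 0.0360 m
robot covers 0.6000·0.3000 − ½·2.0000·0.3000² = 0.0900 m while stopping
human over T_r+T_s: 0.0000·(0.0600+0.3000) = 0.0000 m
residual clearance needed = 0.0800+0.0600+0.0100 = 0.1500 m
S_min ≈ 0.0360+0.0900+0.0000+0.1500  ⇒  S_min = 69/250 m

S_min = 69/250 m = 0.2760 m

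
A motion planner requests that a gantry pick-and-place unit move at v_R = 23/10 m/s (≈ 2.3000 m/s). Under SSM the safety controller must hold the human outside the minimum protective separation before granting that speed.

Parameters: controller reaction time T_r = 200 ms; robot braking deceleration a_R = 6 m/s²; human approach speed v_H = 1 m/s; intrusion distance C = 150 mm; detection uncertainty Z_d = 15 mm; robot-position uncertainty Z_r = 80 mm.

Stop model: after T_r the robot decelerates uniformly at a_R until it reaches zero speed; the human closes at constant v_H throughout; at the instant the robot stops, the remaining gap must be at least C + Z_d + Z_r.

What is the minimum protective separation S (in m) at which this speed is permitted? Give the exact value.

braking lasts T_s = (23/10)/6 = 0.3833 s
robot in T_r: 2.3000·0.2000 = 0.4600 m
robot under decel: 2.3000²/(2·6.0000) = 0.4408 m
human over T_r+T_s: 1.0000·(0.2000+0.3833) = 0.5833 m
margins: 0.1500+0.0150+0.0800 = 0.2450 m
S_min ≈ 0.4600+0.4408+0.5833+0.2450  ⇒  S_min = 83/48 m

S_min = 83/48 m = 1.7292 m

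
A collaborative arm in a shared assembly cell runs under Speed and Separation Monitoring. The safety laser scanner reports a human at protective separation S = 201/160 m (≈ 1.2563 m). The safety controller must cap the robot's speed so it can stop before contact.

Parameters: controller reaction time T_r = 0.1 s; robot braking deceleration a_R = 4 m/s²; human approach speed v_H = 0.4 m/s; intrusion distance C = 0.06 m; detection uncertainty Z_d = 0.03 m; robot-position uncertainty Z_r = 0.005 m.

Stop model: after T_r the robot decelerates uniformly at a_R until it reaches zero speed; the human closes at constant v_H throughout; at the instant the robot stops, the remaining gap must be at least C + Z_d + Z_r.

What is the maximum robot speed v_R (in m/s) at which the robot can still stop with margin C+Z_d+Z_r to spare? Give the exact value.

v_R_max = 23/10 m/s = 2.3000 m/s

quadratic (1/8)·v² + (1/5)·v + (-897/800) = 0
  disc = (1/5)² − 4·(1/8)·(-897/800) = 961/1600 ; √disc = 31/40
  v_R = (−(1/5) + 31/40) / (2·(1/8)) = 23/10 m/s
check:
T_s = v_R/a_R = (23/10)/4 = 0.5750 s
robot in T_r: 2.3000·0.1000 = 0.2300 m
robot under decel: 2.3000²/(2·4.0000) = 0.6613 m
person approaches 0.4000·(0.1000+0.5750) = 0.2700 m
residual clearance needed = 0.0600+0.0300+0.0050 = 0.0950 m
sum ≈ 0.2300+0.6613+0.2700+0.0950 ≈ 1.2563 m = S ✓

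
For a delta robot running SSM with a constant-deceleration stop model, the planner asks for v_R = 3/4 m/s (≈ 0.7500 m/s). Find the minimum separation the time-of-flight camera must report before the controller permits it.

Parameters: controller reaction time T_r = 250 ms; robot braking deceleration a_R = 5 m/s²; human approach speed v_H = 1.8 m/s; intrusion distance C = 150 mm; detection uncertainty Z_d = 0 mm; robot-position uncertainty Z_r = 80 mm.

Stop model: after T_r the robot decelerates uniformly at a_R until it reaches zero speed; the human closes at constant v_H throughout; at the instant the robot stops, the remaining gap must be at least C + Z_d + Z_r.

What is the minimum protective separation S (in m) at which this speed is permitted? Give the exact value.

stop time T_s = (3/4)/5 = 0.1500 s
reaction-phase robot travel = 0.7500·0.2500 = 0.1875 m
robot covers 0.7500·0.1500 − ½·5.0000·0.1500² = 0.0563 m while stopping
person approaches 1.8000·(0.2500+0.1500) = 0.7200 m
C+Z_d+Z_r = 0.1500+0.0000+0.0800 = 0.2300 m
S_min ≈ 0.1875+0.0563+0.7200+0.2300  ⇒  S_min = 191/160 m

S_min = 191/160 m = 1.1938 m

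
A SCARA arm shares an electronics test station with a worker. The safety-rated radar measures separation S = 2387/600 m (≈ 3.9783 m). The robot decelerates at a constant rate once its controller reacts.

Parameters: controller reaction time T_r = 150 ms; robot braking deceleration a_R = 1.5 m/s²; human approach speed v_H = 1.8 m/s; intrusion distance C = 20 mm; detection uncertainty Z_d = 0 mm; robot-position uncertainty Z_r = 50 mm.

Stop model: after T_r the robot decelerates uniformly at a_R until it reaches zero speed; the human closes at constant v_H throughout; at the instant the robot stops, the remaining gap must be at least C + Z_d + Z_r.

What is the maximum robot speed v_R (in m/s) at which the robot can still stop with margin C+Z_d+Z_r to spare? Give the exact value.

quadratic (1/3)·v² + (27/20)·v + (-2183/600) = 0
  disc = (27/20)² − 4·(1/3)·(-2183/600) = 961/144 ; √disc = 31/12
  v_R = (−(27/20) + 31/12) / (2·(1/3)) = 37/20 m/s
check:
braking lasts T_s = (37/20)/(3/2) = 1.2333 s
reaction-phase robot travel = 1.8500·0.1500 = 0.2775 m
robot covers 1.8500·1.2333 − ½·1.5000·1.2333² = 1.1408 m while stopping
human over T_r+T_s: 1.8000·(0.1500+1.2333) = 2.4900 m
residual clearance needed = 0.0200+0.0000+0.0500 = 0.0700 m
sum ≈ 0.2775+1.1408+2.4900+0.0700 ≈ 3.9783 m = S ✓

v_R_max = 37/20 m/s = 1.8500 m/s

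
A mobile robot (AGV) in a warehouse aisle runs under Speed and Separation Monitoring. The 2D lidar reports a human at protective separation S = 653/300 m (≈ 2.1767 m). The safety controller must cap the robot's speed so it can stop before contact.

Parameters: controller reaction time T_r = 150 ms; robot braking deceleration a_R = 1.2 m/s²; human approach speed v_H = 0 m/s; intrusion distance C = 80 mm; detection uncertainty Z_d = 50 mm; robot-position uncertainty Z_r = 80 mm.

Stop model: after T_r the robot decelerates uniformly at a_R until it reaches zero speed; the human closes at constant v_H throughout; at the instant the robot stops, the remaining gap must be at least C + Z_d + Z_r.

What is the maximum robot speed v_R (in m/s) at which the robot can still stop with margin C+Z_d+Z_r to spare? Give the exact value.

v_R_max = 2 m/s = 2.0000 m/s

quadratic (5/12)·v² + (3/20)·v + (-59/30) = 0
  disc = (3/20)² − 4·(5/12)·(-59/30) = 11881/3600 ; √disc = 109/60
  v_R = (−(3/20) + 109/60) / (2·(5/12)) = 2 m/s
check:
braking lasts T_s = 2/(6/5) = 1.6667 s
robot covers v_R·T_r = 2.0000·0.1500 = 0.3000 m before braking
robot under decel: 2.0000²/(2·1.2000) = 1.6667 m
human over T_r+T_s: 0.0000·(0.1500+1.6667) = 0.0000 m
C+Z_d+Z_r = 0.0800+0.0500+0.0800 = 0.2100 m
sum ≈ 0.3000+1.6667+0.0000+0.2100 ≈ 2.1767 m = S ✓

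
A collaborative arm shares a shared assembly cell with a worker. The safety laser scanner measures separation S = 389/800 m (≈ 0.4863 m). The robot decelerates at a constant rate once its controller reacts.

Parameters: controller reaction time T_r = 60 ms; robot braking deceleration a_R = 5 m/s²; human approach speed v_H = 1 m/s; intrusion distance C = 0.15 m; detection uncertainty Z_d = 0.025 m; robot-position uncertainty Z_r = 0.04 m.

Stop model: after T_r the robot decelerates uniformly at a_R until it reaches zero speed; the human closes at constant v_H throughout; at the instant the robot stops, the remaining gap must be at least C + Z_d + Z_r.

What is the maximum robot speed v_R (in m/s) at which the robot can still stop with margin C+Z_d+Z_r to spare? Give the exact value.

v_R_max = 13/20 m/s = 0.6500 m/s

at the boundary: (1/10)·v² + (13/50)·v + (-169/800) = 0
  disc = (13/50)² − 4·(1/10)·(-169/800) = 1521/10000 ; √disc = 39/100
  v_R = (−(13/50) + 39/100) / (2·(1/10)) = 13/20 m/s
check:
braking lasts T_s = (13/20)/5 = 0.1300 s
reaction-phase robot travel = 0.6500·0.0600 = 0.0390 m
robot under decel: 0.6500²/(2·5.0000) = 0.0423 m
person approaches 1.0000·(0.0600+0.1300) = 0.1900 m
C+Z_d+Z_r = 0.1500+0.0250+0.0400 = 0.2150 m
sum ≈ 0.0390+0.0423+0.1900+0.2150 ≈ 0.4863 m = S ✓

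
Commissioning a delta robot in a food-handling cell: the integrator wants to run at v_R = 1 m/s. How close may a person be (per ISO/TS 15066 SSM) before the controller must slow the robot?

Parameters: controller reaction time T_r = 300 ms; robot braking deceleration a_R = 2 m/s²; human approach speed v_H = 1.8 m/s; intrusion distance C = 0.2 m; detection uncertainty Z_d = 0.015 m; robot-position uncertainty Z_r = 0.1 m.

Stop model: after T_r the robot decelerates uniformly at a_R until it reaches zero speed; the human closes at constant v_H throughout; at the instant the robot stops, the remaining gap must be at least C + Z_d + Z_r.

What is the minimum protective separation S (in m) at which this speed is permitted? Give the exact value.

braking lasts T_s = 1/2 = 0.5000 s
robot in T_r: 1.0000·0.3000 = 0.3000 m
robot under decel: 1.0000²/(2·2.0000) = 0.2500 m
human closes 1.8000·0.8000 = 1.4400 m
margins: 0.2000+0.0150+0.1000 = 0.3150 m
S_min ≈ 0.3000+0.2500+1.4400+0.3150  ⇒  S_min = 461/200 m

S_min = 461/200 m = 2.3050 m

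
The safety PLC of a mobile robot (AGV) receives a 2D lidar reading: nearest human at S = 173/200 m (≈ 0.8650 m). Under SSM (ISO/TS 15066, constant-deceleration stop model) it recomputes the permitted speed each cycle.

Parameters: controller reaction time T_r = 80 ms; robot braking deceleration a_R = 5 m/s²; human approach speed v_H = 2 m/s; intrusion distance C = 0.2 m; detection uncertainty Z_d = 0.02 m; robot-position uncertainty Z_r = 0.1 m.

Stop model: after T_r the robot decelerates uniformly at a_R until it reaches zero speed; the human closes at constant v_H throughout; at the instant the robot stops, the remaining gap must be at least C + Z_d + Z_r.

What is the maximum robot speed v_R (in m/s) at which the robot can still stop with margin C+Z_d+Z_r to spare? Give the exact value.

v_R_max = 7/10 m/s = 0.7000 m/s

collect terms ⇒ (1/10)·v_R² + (12/25)·v_R + (-77/200) = 0
  disc = (12/25)² − 4·(1/10)·(-77/200) = 961/2500 ; √disc = 31/50
  v_R = (−(12/25) + 31/50) / (2·(1/10)) = 7/10 m/s
check:
T_s = v_R/a_R = (7/10)/5 = 0.1400 s
reaction-phase robot travel = 0.7000·0.0800 = 0.0560 m
robot covers 0.7000·0.1400 − ½·5.0000·0.1400² = 0.0490 m while stopping
person approaches 2.0000·(0.0800+0.1400) = 0.4400 m
margins: 0.2000+0.0200+0.1000 = 0.3200 m
sum ≈ 0.0560+0.0490+0.4400+0.3200 ≈ 0.8650 m = S ✓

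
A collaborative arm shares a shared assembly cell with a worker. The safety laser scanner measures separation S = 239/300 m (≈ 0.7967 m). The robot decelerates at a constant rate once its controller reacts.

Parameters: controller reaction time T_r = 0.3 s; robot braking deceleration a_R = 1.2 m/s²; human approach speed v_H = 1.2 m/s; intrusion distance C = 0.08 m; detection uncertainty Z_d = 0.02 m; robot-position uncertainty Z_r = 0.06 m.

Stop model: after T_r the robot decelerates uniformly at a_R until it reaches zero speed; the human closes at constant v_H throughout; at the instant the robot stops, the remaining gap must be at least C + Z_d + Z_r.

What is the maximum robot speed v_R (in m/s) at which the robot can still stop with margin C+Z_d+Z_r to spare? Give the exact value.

at the boundary: (5/12)·v² + (13/10)·v + (-83/300) = 0
  disc = (13/10)² − 4·(5/12)·(-83/300) = 484/225 ; √disc = 22/15
  v_R = (−(13/10) + 22/15) / (2·(5/12)) = 1/5 m/s
check:
T_s = v_R/a_R = (1/5)/(6/5) = 0.1667 s
robot covers v_R·T_r = 0.2000·0.3000 = 0.0600 m before braking
robot covers 0.2000·0.1667 − ½·1.2000·0.1667² = 0.0167 m while stopping
human closes 1.2000·0.4667 = 0.5600 m
C+Z_d+Z_r = 0.0800+0.0200+0.0600 = 0.1600 m
sum ≈ 0.0600+0.0167+0.5600+0.1600 ≈ 0.7967 m = S ✓

v_R_max = 1/5 m/s = 0.2000 m/s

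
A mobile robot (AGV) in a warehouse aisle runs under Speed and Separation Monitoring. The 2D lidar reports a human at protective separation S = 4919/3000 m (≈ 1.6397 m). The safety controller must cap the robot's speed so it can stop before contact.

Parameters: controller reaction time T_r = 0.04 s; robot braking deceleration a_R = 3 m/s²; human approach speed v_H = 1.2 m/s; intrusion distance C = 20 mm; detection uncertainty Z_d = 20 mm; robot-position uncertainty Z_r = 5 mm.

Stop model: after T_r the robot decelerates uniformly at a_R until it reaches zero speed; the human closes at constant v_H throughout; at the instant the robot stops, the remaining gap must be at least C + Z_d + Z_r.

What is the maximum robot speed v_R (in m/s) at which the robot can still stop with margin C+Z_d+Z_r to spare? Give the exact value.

v_R_max = 2 m/s = 2.0000 m/s

quadratic (1/6)·v² + (11/25)·v + (-116/75) = 0
  disc = (11/25)² − 4·(1/6)·(-116/75) = 6889/5625 ; √disc = 83/75
  v_R = (−(11/25) + 83/75) / (2·(1/6)) = 2 m/s
check:
T_s = v_R/a_R = 2/3 = 0.6667 s
reaction-phase robot travel = 2.0000·0.0400 = 0.0800 m
robot under decel: 2.0000²/(2·3.0000) = 0.6667 m
human closes 1.2000·0.7067 = 0.8480 m
C+Z_d+Z_r = 0.0200+0.0200+0.0050 = 0.0450 m
sum ≈ 0.0800+0.6667+0.8480+0.0450 ≈ 1.6397 m = S ✓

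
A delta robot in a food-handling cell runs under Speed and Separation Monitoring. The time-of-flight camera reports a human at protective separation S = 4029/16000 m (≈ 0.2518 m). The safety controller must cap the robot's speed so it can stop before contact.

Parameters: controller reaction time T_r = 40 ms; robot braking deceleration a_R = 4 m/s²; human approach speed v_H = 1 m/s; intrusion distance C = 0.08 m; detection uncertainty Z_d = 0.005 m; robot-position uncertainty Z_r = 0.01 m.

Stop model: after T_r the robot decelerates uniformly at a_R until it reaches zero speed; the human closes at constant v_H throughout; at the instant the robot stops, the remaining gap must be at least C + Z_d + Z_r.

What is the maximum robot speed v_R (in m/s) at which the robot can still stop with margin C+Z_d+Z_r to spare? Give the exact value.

v_R_max = 7/20 m/s = 0.3500 m/s

quadratic (1/8)·v² + (29/100)·v + (-1869/16000) = 0
  disc = (29/100)² − 4·(1/8)·(-1869/16000) = 22801/160000 ; √disc = 151/400
  v_R = (−(29/100) + 151/400) / (2·(1/8)) = 7/20 m/s
check:
braking lasts T_s = (7/20)/4 = 0.0875 s
reaction-phase robot travel = 0.3500·0.0400 = 0.0140 m
braking distance = 0.3500²/(2·4.0000) = 0.0153 m
person approaches 1.0000·(0.0400+0.0875) = 0.1275 m
margins: 0.0800+0.0050+0.0100 = 0.0950 m
sum ≈ 0.0140+0.0153+0.1275+0.0950 ≈ 0.2518 m = S ✓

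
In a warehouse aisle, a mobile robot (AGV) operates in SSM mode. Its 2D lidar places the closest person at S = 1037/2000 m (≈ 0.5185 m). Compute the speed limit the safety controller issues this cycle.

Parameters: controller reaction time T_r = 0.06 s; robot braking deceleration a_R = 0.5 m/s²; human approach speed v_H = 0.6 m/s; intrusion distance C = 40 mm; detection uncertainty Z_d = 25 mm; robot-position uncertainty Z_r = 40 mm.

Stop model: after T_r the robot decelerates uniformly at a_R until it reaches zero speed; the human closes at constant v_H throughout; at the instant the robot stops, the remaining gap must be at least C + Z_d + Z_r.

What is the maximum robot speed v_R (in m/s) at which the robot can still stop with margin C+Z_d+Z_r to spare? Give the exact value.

quadratic (1)·v² + (63/50)·v + (-151/400) = 0
  disc = (63/50)² − 4·(1)·(-151/400) = 1936/625 ; √disc = 44/25
  v_R = (−(63/50) + 44/25) / (2·(1)) = 1/4 m/s
check:
T_s = v_R/a_R = (1/4)/(1/2) = 0.5000 s
robot covers v_R·T_r = 0.2500·0.0600 = 0.0150 m before braking
robot under decel: 0.2500²/(2·0.5000) = 0.0625 m
human over T_r+T_s: 0.6000·(0.0600+0.5000) = 0.3360 m
residual clearance needed = 0.0400+0.0250+0.0400 = 0.1050 m
sum ≈ 0.0150+0.0625+0.3360+0.1050 ≈ 0.5185 m = S ✓

v_R_max = 1/4 m/s = 0.2500 m/s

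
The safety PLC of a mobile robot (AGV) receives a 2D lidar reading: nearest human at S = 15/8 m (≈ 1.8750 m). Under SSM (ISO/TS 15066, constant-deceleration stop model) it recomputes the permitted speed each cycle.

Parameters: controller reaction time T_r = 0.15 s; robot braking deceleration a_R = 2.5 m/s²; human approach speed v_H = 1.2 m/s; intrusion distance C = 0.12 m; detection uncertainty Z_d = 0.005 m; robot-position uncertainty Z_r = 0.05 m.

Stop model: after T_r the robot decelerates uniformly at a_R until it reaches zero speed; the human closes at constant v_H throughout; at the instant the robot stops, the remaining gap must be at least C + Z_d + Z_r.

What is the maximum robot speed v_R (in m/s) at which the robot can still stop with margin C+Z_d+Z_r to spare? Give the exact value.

v_R_max = 8/5 m/s = 1.6000 m/s

at the boundary: (1/5)·v² + (63/100)·v + (-38/25) = 0
  disc = (63/100)² − 4·(1/5)·(-38/25) = 16129/10000 ; √disc = 127/100
  v_R = (−(63/100) + 127/100) / (2·(1/5)) = 8/5 m/s
check:
stop time T_s = (8/5)/(5/2) = 0.6400 s
robot covers v_R·T_r = 1.6000·0.1500 = 0.2400 m before braking
robot covers 1.6000·0.6400 − ½·2.5000·0.6400² = 0.5120 m while stopping
human closes 1.2000·0.7900 = 0.9480 m
residual clearance needed = 0.1200+0.0050+0.0500 = 0.1750 m
sum ≈ 0.2400+0.5120+0.9480+0.1750 ≈ 1.8750 m = S ✓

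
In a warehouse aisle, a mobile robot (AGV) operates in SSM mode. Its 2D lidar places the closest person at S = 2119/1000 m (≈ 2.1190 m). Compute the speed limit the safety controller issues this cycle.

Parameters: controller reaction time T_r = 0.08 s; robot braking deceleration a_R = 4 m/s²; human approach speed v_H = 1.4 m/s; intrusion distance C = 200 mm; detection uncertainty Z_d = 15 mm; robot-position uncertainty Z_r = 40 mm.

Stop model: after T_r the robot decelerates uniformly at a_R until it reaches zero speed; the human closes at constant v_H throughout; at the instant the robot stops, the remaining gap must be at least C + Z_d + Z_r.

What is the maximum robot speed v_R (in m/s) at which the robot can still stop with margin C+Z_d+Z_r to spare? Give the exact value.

v_R_max = 12/5 m/s = 2.4000 m/s

quadratic (1/8)·v² + (43/100)·v + (-219/125) = 0
  disc = (43/100)² − 4·(1/8)·(-219/125) = 10609/10000 ; √disc = 103/100
  v_R = (−(43/100) + 103/100) / (2·(1/8)) = 12/5 m/s
check:
braking lasts T_s = (12/5)/4 = 0.6000 s
reaction-phase robot travel = 2.4000·0.0800 = 0.1920 m
robot covers 2.4000·0.6000 − ½·4.0000·0.6000² = 0.7200 m while stopping
human over T_r+T_s: 1.4000·(0.0800+0.6000) = 0.9520 m
C+Z_d+Z_r = 0.2000+0.0150+0.0400 = 0.2550 m
sum ≈ 0.1920+0.7200+0.9520+0.2550 ≈ 2.1190 m = S ✓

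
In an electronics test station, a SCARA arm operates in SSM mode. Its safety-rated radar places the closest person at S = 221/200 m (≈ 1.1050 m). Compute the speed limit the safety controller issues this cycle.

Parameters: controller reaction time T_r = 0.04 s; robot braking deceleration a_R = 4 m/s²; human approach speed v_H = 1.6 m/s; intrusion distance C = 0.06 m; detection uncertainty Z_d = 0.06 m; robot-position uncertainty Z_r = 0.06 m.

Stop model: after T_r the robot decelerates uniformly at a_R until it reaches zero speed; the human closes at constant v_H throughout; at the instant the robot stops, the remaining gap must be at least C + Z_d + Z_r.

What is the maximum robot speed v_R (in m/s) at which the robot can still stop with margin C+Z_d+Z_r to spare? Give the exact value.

v_R_max = 7/5 m/s = 1.4000 m/s

collect terms ⇒ (1/8)·v_R² + (11/25)·v_R + (-861/1000) = 0
  disc = (11/25)² − 4·(1/8)·(-861/1000) = 6241/10000 ; √disc = 79/100
  v_R = (−(11/25) + 79/100) / (2·(1/8)) = 7/5 m/s
check:
T_s = v_R/a_R = (7/5)/4 = 0.3500 s
reaction-phase robot travel = 1.4000·0.0400 = 0.0560 m
braking distance = 1.4000²/(2·4.0000) = 0.2450 m
human over T_r+T_s: 1.6000·(0.0400+0.3500) = 0.6240 m
C+Z_d+Z_r = 0.0600+0.0600+0.0600 = 0.1800 m
sum ≈ 0.0560+0.2450+0.6240+0.1800 ≈ 1.1050 m = S ✓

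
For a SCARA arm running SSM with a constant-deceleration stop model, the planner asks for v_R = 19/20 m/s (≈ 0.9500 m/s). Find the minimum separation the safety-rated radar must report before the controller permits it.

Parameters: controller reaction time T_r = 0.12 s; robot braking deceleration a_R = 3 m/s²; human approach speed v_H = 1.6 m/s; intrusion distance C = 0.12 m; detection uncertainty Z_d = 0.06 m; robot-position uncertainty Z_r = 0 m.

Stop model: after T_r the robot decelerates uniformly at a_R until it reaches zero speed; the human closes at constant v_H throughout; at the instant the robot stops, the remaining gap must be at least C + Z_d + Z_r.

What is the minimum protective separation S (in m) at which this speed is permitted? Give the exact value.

braking lasts T_s = (19/20)/3 = 0.3167 s
robot covers v_R·T_r = 0.9500·0.1200 = 0.1140 m before braking
braking distance = 0.9500²/(2·3.0000) = 0.1504 m
human closes 1.6000·0.4367 = 0.6987 m
C+Z_d+Z_r = 0.1200+0.0600+0.0000 = 0.1800 m
S_min ≈ 0.1140+0.1504+0.6987+0.1800  ⇒  S_min = 13717/12000 m

S_min = 13717/12000 m = 1.1431 m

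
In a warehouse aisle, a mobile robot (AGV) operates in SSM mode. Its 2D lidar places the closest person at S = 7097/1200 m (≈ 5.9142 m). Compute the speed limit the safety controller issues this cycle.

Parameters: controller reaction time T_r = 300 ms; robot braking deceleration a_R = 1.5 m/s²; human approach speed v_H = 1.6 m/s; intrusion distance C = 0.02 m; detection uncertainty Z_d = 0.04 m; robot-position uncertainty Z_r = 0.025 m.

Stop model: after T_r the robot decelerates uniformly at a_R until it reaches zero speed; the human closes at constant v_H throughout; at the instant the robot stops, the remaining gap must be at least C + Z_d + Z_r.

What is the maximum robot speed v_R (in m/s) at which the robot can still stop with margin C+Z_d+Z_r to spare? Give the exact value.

v_R_max = 49/20 m/s = 2.4500 m/s

at the boundary: (1/3)·v² + (41/30)·v + (-6419/1200) = 0
  disc = (41/30)² − 4·(1/3)·(-6419/1200) = 9 ; √disc = 3
  v_R = (−(41/30) + 3) / (2·(1/3)) = 49/20 m/s
check:
stop time T_s = (49/20)/(3/2) = 1.6333 s
robot in T_r: 2.4500·0.3000 = 0.7350 m
robot covers 2.4500·1.6333 − ½·1.5000·1.6333² = 2.0008 m while stopping
human over T_r+T_s: 1.6000·(0.3000+1.6333) = 3.0933 m
C+Z_d+Z_r = 0.0200+0.0400+0.0250 = 0.0850 m
sum ≈ 0.7350+2.0008+3.0933+0.0850 ≈ 5.9142 m = S ✓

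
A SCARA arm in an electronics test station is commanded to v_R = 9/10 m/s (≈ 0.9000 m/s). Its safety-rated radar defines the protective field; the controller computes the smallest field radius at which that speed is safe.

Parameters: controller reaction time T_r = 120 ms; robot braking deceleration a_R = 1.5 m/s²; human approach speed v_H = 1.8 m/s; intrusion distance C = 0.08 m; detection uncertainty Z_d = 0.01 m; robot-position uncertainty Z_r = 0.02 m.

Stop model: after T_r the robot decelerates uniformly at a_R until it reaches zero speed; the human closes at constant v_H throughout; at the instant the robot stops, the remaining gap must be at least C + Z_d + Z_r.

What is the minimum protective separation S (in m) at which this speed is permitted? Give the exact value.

stop time T_s = (9/10)/(3/2) = 0.6000 s
robot covers v_R·T_r = 0.9000·0.1200 = 0.1080 m before braking
robot under decel: 0.9000²/(2·1.5000) = 0.2700 m
human closes 1.8000·0.7200 = 1.2960 m
residual clearance needed = 0.0800+0.0100+0.0200 = 0.1100 m
S_min ≈ 0.1080+0.2700+1.2960+0.1100  ⇒  S_min = 223/125 m

S_min = 223/125 m = 1.7840 m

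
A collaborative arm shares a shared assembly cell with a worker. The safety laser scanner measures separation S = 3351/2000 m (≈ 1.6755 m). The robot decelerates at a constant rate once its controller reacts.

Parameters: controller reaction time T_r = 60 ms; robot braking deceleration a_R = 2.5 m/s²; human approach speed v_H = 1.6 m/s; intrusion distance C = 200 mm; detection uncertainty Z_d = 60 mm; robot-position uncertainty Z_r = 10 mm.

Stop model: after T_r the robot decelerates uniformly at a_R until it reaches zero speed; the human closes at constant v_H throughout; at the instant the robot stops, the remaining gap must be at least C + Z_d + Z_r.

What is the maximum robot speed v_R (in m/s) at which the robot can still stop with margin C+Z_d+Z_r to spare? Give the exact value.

quadratic (1/5)·v² + (7/10)·v + (-2619/2000) = 0
  disc = (7/10)² − 4·(1/5)·(-2619/2000) = 961/625 ; √disc = 31/25
  v_R = (−(7/10) + 31/25) / (2·(1/5)) = 27/20 m/s
check:
stop time T_s = (27/20)/(5/2) = 0.5400 s
robot in T_r: 1.3500·0.0600 = 0.0810 m
braking distance = 1.3500²/(2·2.5000) = 0.3645 m
human closes 1.6000·0.6000 = 0.9600 m
margins: 0.2000+0.0600+0.0100 = 0.2700 m
sum ≈ 0.0810+0.3645+0.9600+0.2700 ≈ 1.6755 m = S ✓

v_R_max = 27/20 m/s = 1.3500 m/s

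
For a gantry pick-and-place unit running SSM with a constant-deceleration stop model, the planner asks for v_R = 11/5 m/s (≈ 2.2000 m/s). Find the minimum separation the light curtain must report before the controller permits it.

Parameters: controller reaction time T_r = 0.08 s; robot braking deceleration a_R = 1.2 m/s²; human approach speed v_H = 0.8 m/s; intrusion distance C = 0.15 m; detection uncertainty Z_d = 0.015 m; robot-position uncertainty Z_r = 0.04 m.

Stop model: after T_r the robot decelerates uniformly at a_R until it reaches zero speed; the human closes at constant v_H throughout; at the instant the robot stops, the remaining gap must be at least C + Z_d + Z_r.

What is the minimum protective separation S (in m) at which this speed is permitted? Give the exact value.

S_min = 2357/600 m = 3.9283 m

stop time T_s = (11/5)/(6/5) = 1.8333 s
robot covers v_R·T_r = 2.2000·0.0800 = 0.1760 m before braking
robot under decel: 2.2000²/(2·1.2000) = 2.0167 m
human closes 0.8000·1.9133 = 1.5307 m
margins: 0.1500+0.0150+0.0400 = 0.2050 m
S_min ≈ 0.1760+2.0167+1.5307+0.2050  ⇒  S_min = 2357/600 m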